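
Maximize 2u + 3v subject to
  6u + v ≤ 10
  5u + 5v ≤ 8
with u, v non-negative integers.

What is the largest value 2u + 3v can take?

(u,v)=(0,1) is feasible, giving 3.
(u,v)=(1,0) is feasible, giving 2.
(u,v)=(0,0) is feasible, giving 0.
Maximum is 3 at (u,v)=(0,1).

3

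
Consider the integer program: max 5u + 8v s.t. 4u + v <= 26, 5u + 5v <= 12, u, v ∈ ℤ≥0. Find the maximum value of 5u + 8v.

The continuous relaxation peaks at (0, 2.4) with value 19.20; rounding to a feasible lattice point costs some objective.
(u,v)=(0,2): 4·0+1·2=2≤26, 5·0+5·2=10≤12, objective 16.
(u,v)=(1,1): 4·1+1·1=5≤26, 5·1+5·1=10≤12, objective 13.
(u,v)=(0,1): 4·0+1·1=1≤26, 5·0+5·1=5≤12, objective 8.
The best lattice point is (0,2), giving 16.

16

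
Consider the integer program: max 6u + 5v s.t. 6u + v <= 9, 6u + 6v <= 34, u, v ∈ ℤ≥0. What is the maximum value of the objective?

(u,v)=(0,5) is feasible, giving 25.
(u,v)=(0,4) is feasible, giving 20.
Maximum is 25 at (u,v)=(0,5).

25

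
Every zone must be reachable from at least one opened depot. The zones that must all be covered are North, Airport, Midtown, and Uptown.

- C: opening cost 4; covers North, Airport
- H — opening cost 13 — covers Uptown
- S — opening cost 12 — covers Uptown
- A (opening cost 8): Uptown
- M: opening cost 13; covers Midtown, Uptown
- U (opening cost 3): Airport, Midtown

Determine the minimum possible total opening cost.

15

Choose C, A, and U: together they cover North, Airport, Midtown, Uptown — every zone.
Total opening cost: 4 + 8 + 3 = 15.
No cover costs less than 15.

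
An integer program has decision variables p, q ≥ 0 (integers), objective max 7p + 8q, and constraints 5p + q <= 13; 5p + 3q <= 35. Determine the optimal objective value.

Relaxing integrality, the LP optimum is 93.33 at (p,q) = (0, 11.7), which is not an integer point.
(p,q)=(0,11) is feasible, giving 88.
(p,q)=(0,10) is feasible, giving 80.
Maximum is 88 at (p,q)=(0,11).

88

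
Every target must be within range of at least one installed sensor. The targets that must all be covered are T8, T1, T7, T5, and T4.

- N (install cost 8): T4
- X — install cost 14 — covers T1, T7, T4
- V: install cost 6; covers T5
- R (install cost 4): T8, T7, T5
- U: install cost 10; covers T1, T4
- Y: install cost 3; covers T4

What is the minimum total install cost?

14

The greedy cost-per-new-target heuristic would pick R, Y, and U for 17, but a cheaper cover exists.
Choose R and U: together they cover T8, T1, T7, T5, T4 — every target.
Total install cost: 4 + 10 = 14.
No cover costs less than 14.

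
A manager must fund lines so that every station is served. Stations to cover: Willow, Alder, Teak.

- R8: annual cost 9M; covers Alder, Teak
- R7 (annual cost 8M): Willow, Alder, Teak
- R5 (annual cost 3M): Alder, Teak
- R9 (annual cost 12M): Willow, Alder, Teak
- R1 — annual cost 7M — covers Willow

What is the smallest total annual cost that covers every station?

This is an integer covering problem.
R7 alone covers Willow, Alder, Teak — every station.
Total annual cost: 8.

8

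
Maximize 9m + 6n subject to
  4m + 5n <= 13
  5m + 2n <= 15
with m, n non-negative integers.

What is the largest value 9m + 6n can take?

27

Relaxing integrality, the LP optimum is 27.71 at (m,n) = (2.88, 0.294), which is not an integer point.
(m,n)=(3,0): 4·3+5·0=12≤13, 5·3+2·0=15≤15, objective 27.
(m,n)=(2,1): 4·2+5·1=13≤13, 5·2+2·1=12≤15, objective 24.
(m,n)=(2,0): 4·2+5·0=8≤13, 5·2+2·0=10≤15, objective 18.
(m,n)=(1,1): 4·1+5·1=9≤13, 5·1+2·1=7≤15, objective 15.
The best lattice point is (3,0), giving 27.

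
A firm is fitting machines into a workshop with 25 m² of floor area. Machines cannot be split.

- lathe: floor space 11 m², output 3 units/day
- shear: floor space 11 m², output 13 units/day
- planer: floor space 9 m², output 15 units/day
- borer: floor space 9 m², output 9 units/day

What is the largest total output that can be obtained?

28

shear + borer: floor space 11 + 9 = 20 ≤ 25, output 13 + 9 = 22.
planer + borer: floor space 9 + 9 = 18 ≤ 25, output 15 + 9 = 24.
shear + planer: floor space 11 + 9 = 20 ≤ 25, output 13 + 15 = 28.
Best is shear and planer with total output 28.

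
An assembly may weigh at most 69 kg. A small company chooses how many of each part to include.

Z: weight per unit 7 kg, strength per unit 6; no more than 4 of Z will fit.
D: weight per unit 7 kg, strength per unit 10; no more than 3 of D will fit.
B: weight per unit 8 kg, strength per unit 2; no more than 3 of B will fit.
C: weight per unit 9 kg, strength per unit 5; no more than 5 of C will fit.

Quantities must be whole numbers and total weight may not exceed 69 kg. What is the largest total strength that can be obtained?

Take 4×Z, 3×D, and 2×C: weight 67 ≤ 69, strength 4·6 + 3·10 + 2·5 = 64.
D has the best ratio (10/7) and is taken to its limit of 3; remaining capacity is filled optimally with the others.

64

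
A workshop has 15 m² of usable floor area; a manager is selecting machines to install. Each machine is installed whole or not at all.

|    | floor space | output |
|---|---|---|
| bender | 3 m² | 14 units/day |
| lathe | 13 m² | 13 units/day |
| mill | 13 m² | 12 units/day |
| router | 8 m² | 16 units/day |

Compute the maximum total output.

Take bender and router: floor space 3 + 8 = 11 ≤ 15, output 14 + 16 = 30.
No other feasible combination does better.

30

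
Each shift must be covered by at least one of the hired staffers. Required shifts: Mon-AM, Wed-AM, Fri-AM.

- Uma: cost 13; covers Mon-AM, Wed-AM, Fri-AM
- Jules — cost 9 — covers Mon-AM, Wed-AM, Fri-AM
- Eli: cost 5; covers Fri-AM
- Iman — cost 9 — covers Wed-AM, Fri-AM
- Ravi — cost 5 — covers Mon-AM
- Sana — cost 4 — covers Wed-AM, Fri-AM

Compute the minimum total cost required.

9

Jules alone covers Mon-AM, Wed-AM, Fri-AM — every shift.
Total cost: 9.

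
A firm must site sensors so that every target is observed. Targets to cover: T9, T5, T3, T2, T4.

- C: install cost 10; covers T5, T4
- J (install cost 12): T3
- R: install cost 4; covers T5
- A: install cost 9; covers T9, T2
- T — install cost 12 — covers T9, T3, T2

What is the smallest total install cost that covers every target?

22

Choose C and T: together they cover T9, T5, T3, T2, T4 — every target.
Total install cost: 10 + 12 = 22.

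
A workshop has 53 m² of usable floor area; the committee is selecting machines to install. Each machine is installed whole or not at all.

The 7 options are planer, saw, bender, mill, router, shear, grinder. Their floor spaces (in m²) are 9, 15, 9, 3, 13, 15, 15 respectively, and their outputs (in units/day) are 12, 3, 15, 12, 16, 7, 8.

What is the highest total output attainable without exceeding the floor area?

Take planer, bender, mill, router, and grinder: floor space 9 + 9 + 3 + 13 + 15 = 49 ≤ 53, output 12 + 15 + 12 + 16 + 8 = 63.
No other feasible combination does better.

63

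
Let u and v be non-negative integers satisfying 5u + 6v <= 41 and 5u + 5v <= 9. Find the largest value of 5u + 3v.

5

Relaxing integrality, the LP optimum is 9.00 at (u,v) = (1.8, 0), which is not an integer point.
(u,v)=(1,0): 5·1+6·0=5≤41, 5·1+5·0=5≤9, objective 5.
(u,v)=(0,1): 5·0+6·1=6≤41, 5·0+5·1=5≤9, objective 3.
(u,v)=(0,0): 5·0+6·0=0≤41, 5·0+5·0=0≤9, objective 0.
No feasible integer point exceeds 5.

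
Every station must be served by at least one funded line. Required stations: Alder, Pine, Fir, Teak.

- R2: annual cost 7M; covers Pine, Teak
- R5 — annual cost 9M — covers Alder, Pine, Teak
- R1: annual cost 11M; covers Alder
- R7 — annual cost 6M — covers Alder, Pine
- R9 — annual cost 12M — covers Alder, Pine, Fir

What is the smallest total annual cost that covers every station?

The greedy cost-per-new-station heuristic would pick R5 and R9 for 21, but a cheaper cover exists.
Choose R2 and R9: together they cover Alder, Pine, Fir, Teak — every station.
Total annual cost: 7 + 12 = 19.
No cover costs less than 19.

19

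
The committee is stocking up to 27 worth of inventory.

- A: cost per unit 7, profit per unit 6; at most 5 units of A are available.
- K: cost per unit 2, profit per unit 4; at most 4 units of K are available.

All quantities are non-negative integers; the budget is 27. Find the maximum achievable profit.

30

This is a bounded integer knapsack.
3×A and 3×K: cost 27 ≤ 27, profit 3·6 + 3·4 = 30.
2×A and 4×K: cost 22 ≤ 27, profit 2·6 + 4·4 = 28.
Best is 30.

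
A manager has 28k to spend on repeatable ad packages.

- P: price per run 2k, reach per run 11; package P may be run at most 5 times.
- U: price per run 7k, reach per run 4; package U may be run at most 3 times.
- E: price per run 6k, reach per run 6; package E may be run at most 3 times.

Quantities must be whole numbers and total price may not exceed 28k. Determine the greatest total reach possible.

5×P and 3×E: price 28 ≤ 28, reach 5·11 + 3·6 = 73.
5×P and 2×E: price 22 ≤ 28, reach 5·11 + 2·6 = 67.
Best is 73.

73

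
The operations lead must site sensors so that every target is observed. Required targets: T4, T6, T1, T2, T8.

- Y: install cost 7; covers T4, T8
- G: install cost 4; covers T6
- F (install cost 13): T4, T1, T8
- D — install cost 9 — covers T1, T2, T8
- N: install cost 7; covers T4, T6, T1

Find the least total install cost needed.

Choose D and N: together they cover T4, T6, T1, T2, T8 — every target.
Total install cost: 9 + 7 = 16.
No cover costs less than 16.

16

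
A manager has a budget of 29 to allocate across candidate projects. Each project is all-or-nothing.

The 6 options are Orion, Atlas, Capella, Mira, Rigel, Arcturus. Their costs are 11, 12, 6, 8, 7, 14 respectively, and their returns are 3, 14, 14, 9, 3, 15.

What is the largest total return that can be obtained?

38

Capella + Mira + Arcturus: cost 6 + 8 + 14 = 28 ≤ 29, return 14 + 9 + 15 = 38.
Capella + Rigel + Arcturus: cost 6 + 7 + 14 = 27 ≤ 29, return 14 + 3 + 15 = 32.
Atlas + Capella + Mira: cost 12 + 6 + 8 = 26 ≤ 29, return 14 + 14 + 9 = 37.
Best is Capella, Mira, and Arcturus with total return 38.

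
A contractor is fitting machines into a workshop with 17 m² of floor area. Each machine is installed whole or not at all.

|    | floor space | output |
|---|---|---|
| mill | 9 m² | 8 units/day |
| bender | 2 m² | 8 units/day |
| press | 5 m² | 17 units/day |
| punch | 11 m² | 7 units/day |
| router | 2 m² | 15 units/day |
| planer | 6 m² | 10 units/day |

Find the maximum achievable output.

press + router + planer: floor space 5 + 2 + 6 = 13 ≤ 17, output 17 + 15 + 10 = 42.
bender + press + router + planer: floor space 2 + 5 + 2 + 6 = 15 ≤ 17, output 8 + 17 + 15 + 10 = 50.
bender + press + router: floor space 2 + 5 + 2 = 9 ≤ 17, output 8 + 17 + 15 = 40.
Best is bender, press, router, and planer with total output 50.

50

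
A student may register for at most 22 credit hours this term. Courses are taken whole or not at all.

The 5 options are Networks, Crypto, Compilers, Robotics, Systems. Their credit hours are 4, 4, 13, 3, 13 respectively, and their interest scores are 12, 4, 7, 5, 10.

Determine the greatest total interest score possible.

27

Allowing fractional choices, the relaxed optimum would be about 29.5, but courses are indivisible.
Networks + Robotics + Systems: credit hours 4 + 3 + 13 = 20 ≤ 22, interest score 12 + 5 + 10 = 27.
Networks + Compilers + Robotics: credit hours 4 + 13 + 3 = 20 ≤ 22, interest score 12 + 7 + 5 = 24.
Networks + Crypto + Systems: credit hours 4 + 4 + 13 = 21 ≤ 22, interest score 12 + 4 + 10 = 26.
Best is Networks, Robotics, and Systems with total interest score 27.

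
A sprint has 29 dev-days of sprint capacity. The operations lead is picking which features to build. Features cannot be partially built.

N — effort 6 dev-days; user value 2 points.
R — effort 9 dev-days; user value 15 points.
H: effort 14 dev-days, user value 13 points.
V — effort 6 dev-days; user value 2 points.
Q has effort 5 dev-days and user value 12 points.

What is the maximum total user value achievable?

Take R, H, and Q: effort 9 + 14 + 5 = 28 ≤ 29, user value 15 + 13 + 12 = 40.
No other feasible combination does better.

40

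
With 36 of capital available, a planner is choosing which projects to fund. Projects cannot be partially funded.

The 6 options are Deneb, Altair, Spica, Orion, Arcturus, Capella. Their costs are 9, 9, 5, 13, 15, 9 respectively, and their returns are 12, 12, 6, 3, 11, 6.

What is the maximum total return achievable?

Allowing fractional choices, the relaxed optimum would be about 39.5, but projects are indivisible.
Deneb + Altair + Arcturus: cost 9 + 9 + 15 = 33 ≤ 36, return 12 + 12 + 11 = 35.
Deneb + Altair + Spica + Capella: cost 9 + 9 + 5 + 9 = 32 ≤ 36, return 12 + 12 + 6 + 6 = 36.
Deneb + Altair + Spica + Orion: cost 9 + 9 + 5 + 13 = 36 ≤ 36, return 12 + 12 + 6 + 3 = 33.
Best is Deneb, Altair, Spica, and Capella with total return 36.

36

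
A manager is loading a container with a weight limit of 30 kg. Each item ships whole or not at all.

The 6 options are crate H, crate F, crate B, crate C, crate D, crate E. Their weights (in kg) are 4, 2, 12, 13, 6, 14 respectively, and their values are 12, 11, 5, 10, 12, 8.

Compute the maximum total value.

Treat it as a binary knapsack problem.
Allowing fractional choices, the relaxed optimum would be about 47.9, but items are indivisible.
crate H + crate F + crate D + crate E: weight 4 + 2 + 6 + 14 = 26 ≤ 30, value 12 + 11 + 12 + 8 = 43.
crate H + crate F + crate B + crate D: weight 4 + 2 + 12 + 6 = 24 ≤ 30, value 12 + 11 + 5 + 12 = 40.
crate H + crate F + crate C + crate D: weight 4 + 2 + 13 + 6 = 25 ≤ 30, value 12 + 11 + 10 + 12 = 45.
Best is crate H, crate F, crate C, and crate D with total value 45.

45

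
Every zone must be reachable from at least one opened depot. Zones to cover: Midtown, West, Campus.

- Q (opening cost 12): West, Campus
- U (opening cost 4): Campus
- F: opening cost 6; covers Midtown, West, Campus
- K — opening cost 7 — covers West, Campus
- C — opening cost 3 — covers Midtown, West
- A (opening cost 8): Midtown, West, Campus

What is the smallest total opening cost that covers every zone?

6

The greedy cost-per-new-zone heuristic would pick C and U for 7, but a cheaper cover exists.
F alone covers Midtown, West, Campus — every zone.
Total opening cost: 6.
No cover costs less than 6.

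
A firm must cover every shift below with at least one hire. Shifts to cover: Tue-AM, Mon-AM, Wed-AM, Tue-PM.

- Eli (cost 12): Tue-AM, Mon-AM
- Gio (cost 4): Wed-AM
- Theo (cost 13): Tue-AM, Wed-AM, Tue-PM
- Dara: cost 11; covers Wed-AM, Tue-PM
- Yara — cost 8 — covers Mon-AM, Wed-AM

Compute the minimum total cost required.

21

The greedy cost-per-new-shift heuristic would pick Gio, Eli, and Dara for 27, but a cheaper cover exists.
Choose Theo and Yara: together they cover Tue-AM, Mon-AM, Wed-AM, Tue-PM — every shift.
Total cost: 13 + 8 = 21.
No cover costs less than 21.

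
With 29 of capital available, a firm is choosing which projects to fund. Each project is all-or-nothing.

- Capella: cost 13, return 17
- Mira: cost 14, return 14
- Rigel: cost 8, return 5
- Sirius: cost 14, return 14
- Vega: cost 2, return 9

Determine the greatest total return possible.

40

This is an integer program with binary decision variables.
Capella + Sirius + Vega: cost 13 + 14 + 2 = 29 ≤ 29, return 17 + 14 + 9 = 40.
Capella + Mira + Vega: cost 13 + 14 + 2 = 29 ≤ 29, return 17 + 14 + 9 = 40.
The maximum return is 40; one optimal choice is Capella, Mira, and Vega.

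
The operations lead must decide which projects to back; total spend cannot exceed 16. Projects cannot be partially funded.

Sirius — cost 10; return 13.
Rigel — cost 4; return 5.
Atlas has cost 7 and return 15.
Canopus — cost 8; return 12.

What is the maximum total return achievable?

27

Take Atlas and Canopus: cost 7 + 8 = 15 ≤ 16, return 15 + 12 = 27.
No other feasible combination does better.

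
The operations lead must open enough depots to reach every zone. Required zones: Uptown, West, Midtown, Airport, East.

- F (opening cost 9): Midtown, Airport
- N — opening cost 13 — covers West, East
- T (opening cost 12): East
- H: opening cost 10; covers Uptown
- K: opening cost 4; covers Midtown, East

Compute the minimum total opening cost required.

This is a weighted set-cover instance.
The greedy cost-per-new-zone heuristic would pick K, F, H, and N for 36, but a cheaper cover exists.
Choose F, N, and H: together they cover Uptown, West, Midtown, Airport, East — every zone.
Total opening cost: 9 + 13 + 10 = 32.
No cover costs less than 32.

32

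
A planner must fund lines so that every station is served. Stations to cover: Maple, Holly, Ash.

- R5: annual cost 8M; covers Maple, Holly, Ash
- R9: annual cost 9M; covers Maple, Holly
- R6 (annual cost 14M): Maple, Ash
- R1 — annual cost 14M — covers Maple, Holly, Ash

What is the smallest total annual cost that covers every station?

8

This is a weighted set-cover instance.
R5 alone covers Maple, Holly, Ash — every station.
Total annual cost: 8.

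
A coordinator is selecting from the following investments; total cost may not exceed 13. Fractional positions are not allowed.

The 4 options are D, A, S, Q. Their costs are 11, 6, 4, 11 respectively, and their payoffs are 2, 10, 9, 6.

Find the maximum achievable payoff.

Allowing fractional choices, the relaxed optimum would be about 20.6, but investments are indivisible.
A + S: cost 6 + 4 = 10 ≤ 13, payoff 10 + 9 = 19.
A: cost 6 ≤ 13, payoff 10.
S: cost 4 ≤ 13, payoff 9.
Best is A and S with total payoff 19.

19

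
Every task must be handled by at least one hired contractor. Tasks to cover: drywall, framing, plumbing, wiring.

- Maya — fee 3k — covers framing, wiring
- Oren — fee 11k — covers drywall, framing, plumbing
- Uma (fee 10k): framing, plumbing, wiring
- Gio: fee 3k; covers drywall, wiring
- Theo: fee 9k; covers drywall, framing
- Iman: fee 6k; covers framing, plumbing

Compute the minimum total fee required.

9

The greedy cost-per-new-task heuristic would pick Maya, Gio, and Iman for 12, but a cheaper cover exists.
Choose Gio and Iman: together they cover drywall, framing, plumbing, wiring — every task.
Total fee: 3 + 6 = 9.
No cover costs less than 9.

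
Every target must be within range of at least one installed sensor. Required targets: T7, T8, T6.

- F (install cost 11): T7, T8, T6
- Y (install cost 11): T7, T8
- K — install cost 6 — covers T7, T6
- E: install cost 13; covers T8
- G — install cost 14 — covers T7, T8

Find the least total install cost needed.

11

F alone covers T7, T8, T6 — every target.
Total install cost: 11.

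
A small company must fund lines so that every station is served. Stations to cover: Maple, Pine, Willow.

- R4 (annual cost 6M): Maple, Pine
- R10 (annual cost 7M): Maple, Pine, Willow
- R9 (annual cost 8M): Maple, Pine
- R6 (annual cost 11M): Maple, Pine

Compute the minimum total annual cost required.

R10 alone covers Maple, Pine, Willow — every station.
Total annual cost: 7.
No cover costs less than 7.

7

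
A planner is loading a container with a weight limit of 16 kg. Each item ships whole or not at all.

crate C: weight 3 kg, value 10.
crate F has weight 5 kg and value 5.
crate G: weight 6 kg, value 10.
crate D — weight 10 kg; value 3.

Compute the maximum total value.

crate C + crate F: weight 3 + 5 = 8 ≤ 16, value 10 + 5 = 15.
crate C + crate G: weight 3 + 6 = 9 ≤ 16, value 10 + 10 = 20.
crate C + crate F + crate G: weight 3 + 5 + 6 = 14 ≤ 16, value 10 + 5 + 10 = 25.
Best is crate C, crate F, and crate G with total value 25.

25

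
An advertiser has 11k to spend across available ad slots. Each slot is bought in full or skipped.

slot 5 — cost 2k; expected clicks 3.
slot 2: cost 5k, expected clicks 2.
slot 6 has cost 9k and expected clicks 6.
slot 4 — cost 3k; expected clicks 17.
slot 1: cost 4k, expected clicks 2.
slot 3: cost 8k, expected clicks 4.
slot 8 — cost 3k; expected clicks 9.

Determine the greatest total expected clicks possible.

Allowing fractional choices, the relaxed optimum would be about 31.0, but ad slots are indivisible.
slot 2 + slot 4 + slot 8: cost 5 + 3 + 3 = 11 ≤ 11, expected clicks 2 + 17 + 9 = 28.
slot 5 + slot 4 + slot 8: cost 2 + 3 + 3 = 8 ≤ 11, expected clicks 3 + 17 + 9 = 29.
slot 4 + slot 1 + slot 8: cost 3 + 4 + 3 = 10 ≤ 11, expected clicks 17 + 2 + 9 = 28.
Best is slot 5, slot 4, and slot 8 with total expected clicks 29.

29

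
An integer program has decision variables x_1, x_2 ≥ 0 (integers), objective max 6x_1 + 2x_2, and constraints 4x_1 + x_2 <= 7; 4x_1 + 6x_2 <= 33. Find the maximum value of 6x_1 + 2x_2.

12

(x_1,x_2)=(1,3): 4·1+1·3=7≤7, 4·1+6·3=22≤33, objective 12.
(x_1,x_2)=(1,2): 4·1+1·2=6≤7, 4·1+6·2=16≤33, objective 10.
(x_1,x_2)=(0,5): 4·0+1·5=5≤7, 4·0+6·5=30≤33, objective 10.
(x_1,x_2)=(0,4): 4·0+1·4=4≤7, 4·0+6·4=24≤33, objective 8.
The best lattice point is (1,3), giving 12.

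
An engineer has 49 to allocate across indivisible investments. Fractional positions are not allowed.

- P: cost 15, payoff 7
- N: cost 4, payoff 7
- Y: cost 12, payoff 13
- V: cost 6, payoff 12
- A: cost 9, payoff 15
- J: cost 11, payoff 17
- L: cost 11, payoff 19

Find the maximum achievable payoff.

Y + V + A + J + L: cost 12 + 6 + 9 + 11 + 11 = 49 ≤ 49, payoff 13 + 12 + 15 + 17 + 19 = 76.
N + V + A + J + L: cost 4 + 6 + 9 + 11 + 11 = 41 ≤ 49, payoff 7 + 12 + 15 + 17 + 19 = 70.
N + Y + A + J + L: cost 4 + 12 + 9 + 11 + 11 = 47 ≤ 49, payoff 7 + 13 + 15 + 17 + 19 = 71.
Best is Y, V, A, J, and L with total payoff 76.

76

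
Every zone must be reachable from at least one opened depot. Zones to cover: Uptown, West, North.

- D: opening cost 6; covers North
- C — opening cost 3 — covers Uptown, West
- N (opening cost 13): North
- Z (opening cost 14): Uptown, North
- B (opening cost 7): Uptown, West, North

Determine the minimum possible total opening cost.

B alone covers Uptown, West, North — every zone.
Total opening cost: 7.

7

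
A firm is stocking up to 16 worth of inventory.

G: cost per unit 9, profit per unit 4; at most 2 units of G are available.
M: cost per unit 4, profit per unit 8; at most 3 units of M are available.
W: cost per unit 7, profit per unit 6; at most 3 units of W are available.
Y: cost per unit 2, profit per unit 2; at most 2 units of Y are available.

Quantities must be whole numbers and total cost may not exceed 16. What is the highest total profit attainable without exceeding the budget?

3×M and 1×Y: cost 14 ≤ 16, profit 3·8 + 1·2 = 26.
3×M and 2×Y: cost 16 ≤ 16, profit 3·8 + 2·2 = 28.
Best is 28.

28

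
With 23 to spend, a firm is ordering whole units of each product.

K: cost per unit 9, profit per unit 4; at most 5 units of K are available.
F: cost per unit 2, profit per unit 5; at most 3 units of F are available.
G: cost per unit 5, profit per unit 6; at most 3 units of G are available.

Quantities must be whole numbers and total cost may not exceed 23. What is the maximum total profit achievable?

Take 3×F and 3×G: cost 21 ≤ 23, profit 3·5 + 3·6 = 33.
F has the best ratio (5/2) and is taken to its limit of 3; remaining capacity is filled optimally with the others.

33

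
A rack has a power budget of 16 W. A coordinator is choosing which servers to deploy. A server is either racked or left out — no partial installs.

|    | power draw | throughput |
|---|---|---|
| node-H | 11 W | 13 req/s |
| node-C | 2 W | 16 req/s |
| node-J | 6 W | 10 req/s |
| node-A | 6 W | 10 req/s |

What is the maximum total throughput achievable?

36

This is a 0-1 knapsack instance.
Take node-C, node-J, and node-A: power draw 2 + 6 + 6 = 14 ≤ 16, throughput 16 + 10 + 10 = 36.
No other feasible combination does better.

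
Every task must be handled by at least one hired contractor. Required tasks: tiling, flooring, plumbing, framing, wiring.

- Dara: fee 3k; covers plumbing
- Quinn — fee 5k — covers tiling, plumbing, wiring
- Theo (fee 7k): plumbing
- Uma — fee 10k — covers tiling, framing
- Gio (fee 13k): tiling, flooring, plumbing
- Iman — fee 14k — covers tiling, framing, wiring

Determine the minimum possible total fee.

27

Choose Gio and Iman: together they cover tiling, flooring, plumbing, framing, wiring — every task.
Total fee: 13 + 14 = 27.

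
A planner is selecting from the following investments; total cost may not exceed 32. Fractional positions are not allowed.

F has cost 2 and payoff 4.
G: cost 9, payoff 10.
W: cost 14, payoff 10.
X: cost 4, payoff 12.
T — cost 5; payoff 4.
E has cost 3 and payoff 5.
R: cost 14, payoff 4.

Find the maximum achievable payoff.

41

Allowing fractional choices, the relaxed optimum would be about 41.4, but investments are indivisible.
F + G + W + X + E: cost 2 + 9 + 14 + 4 + 3 = 32 ≤ 32, payoff 4 + 10 + 10 + 12 + 5 = 41.
G + W + X + E: cost 9 + 14 + 4 + 3 = 30 ≤ 32, payoff 10 + 10 + 12 + 5 = 37.
Best is F, G, W, X, and E with total payoff 41.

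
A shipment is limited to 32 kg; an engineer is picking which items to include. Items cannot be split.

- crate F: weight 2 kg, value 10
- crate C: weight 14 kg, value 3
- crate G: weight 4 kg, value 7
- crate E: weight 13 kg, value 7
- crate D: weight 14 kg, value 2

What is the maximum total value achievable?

24

crate F + crate C + crate G: weight 2 + 14 + 4 = 20 ≤ 32, value 10 + 3 + 7 = 20.
crate F + crate G + crate E: weight 2 + 4 + 13 = 19 ≤ 32, value 10 + 7 + 7 = 24.
crate F + crate C + crate E: weight 2 + 14 + 13 = 29 ≤ 32, value 10 + 3 + 7 = 20.
Best is crate F, crate G, and crate E with total value 24.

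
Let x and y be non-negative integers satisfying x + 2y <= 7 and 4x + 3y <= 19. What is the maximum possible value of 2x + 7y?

23

(x,y)=(1,3): 1·1+2·3=7≤7, 4·1+3·3=13≤19, objective 23.
(x,y)=(0,3): 1·0+2·3=6≤7, 4·0+3·3=9≤19, objective 21.
(x,y)=(2,2): 1·2+2·2=6≤7, 4·2+3·2=14≤19, objective 18.
The best lattice point is (1,3), giving 23.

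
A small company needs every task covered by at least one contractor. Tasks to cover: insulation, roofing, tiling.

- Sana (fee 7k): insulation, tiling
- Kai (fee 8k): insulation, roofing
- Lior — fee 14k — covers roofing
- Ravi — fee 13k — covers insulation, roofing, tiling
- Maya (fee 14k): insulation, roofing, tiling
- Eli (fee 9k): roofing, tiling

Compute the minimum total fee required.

The greedy cost-per-new-task heuristic would pick Sana and Kai for 15, but a cheaper cover exists.
Ravi alone covers insulation, roofing, tiling — every task.
Total fee: 13.
No cover costs less than 13.

13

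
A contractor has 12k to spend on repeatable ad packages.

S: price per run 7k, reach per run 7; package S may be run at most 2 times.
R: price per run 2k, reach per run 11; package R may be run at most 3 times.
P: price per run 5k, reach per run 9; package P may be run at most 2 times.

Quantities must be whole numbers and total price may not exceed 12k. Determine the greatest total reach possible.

42

This is a bounded integer knapsack.
3×R: price 6 ≤ 12, reach 3·11 = 33.
3×R and 1×P: price 11 ≤ 12, reach 3·11 + 1·9 = 42.
Best is 42.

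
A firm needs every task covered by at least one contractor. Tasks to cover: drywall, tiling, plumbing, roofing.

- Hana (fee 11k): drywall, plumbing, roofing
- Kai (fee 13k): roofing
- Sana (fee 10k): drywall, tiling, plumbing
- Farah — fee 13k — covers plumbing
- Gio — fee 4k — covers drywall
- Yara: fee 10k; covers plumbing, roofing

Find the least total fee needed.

20

Choose Sana and Yara: together they cover drywall, tiling, plumbing, roofing — every task.
Total fee: 10 + 10 = 20.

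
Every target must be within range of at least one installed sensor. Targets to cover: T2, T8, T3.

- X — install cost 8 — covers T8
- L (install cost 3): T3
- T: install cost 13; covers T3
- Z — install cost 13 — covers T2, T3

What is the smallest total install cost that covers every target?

21

This is an integer covering problem.
The greedy cost-per-new-target heuristic would pick L, X, and Z for 24, but a cheaper cover exists.
Choose X and Z: together they cover T2, T8, T3 — every target.
Total install cost: 8 + 13 = 21.
No cover costs less than 21.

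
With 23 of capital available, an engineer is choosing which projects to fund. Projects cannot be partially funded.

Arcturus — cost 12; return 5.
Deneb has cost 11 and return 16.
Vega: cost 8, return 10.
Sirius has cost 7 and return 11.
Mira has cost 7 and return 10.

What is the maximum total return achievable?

31

Deneb + Sirius: cost 11 + 7 = 18 ≤ 23, return 16 + 11 = 27.
Vega + Sirius + Mira: cost 8 + 7 + 7 = 22 ≤ 23, return 10 + 11 + 10 = 31.
Deneb + Mira: cost 11 + 7 = 18 ≤ 23, return 16 + 10 = 26.
Best is Vega, Sirius, and Mira with total return 31.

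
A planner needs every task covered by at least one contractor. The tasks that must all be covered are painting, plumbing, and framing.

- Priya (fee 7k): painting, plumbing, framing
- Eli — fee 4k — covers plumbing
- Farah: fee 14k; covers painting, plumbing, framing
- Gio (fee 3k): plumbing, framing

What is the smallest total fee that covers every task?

This is an integer covering problem.
The greedy cost-per-new-task heuristic would pick Gio and Priya for 10, but a cheaper cover exists.
Priya alone covers painting, plumbing, framing — every task.
Total fee: 7.
No cover costs less than 7.

7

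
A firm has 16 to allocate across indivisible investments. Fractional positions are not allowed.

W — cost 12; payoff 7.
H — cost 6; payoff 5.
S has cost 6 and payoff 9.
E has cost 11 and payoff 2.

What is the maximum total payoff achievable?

Allowing fractional choices, the relaxed optimum would be about 16.3, but investments are indivisible.
W: cost 12 ≤ 16, payoff 7.
S: cost 6 ≤ 16, payoff 9.
H + S: cost 6 + 6 = 12 ≤ 16, payoff 5 + 9 = 14.
Best is H and S with total payoff 14.

14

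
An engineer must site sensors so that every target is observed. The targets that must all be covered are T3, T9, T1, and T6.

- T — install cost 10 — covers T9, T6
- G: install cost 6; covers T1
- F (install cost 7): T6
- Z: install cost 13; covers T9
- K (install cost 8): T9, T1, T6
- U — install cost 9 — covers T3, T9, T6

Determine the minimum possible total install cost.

Choose G and U: together they cover T3, T9, T1, T6 — every target.
Total install cost: 6 + 9 = 15.

15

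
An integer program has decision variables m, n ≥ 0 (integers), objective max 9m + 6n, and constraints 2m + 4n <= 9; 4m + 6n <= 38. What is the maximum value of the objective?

(m,n)=(4,0): 2·4+4·0=8≤9, 4·4+6·0=16≤38, objective 36.
(m,n)=(3,0): 2·3+4·0=6≤9, 4·3+6·0=12≤38, objective 27.
Maximum is 36 at (m,n)=(4,0).

36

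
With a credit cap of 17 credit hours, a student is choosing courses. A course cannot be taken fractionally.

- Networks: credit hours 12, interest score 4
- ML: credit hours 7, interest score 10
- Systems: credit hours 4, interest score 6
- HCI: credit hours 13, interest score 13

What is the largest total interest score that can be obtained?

Allowing fractional choices, the relaxed optimum would be about 22.0, but courses are indivisible.
ML + Systems: credit hours 7 + 4 = 11 ≤ 17, interest score 10 + 6 = 16.
HCI: credit hours 13 ≤ 17, interest score 13.
Systems + HCI: credit hours 4 + 13 = 17 ≤ 17, interest score 6 + 13 = 19.
Best is Systems and HCI with total interest score 19.

19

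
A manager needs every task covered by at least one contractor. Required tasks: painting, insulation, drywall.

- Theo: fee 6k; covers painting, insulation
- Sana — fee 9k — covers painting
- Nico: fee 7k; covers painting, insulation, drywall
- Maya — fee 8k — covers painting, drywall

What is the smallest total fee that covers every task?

7

Nico alone covers painting, insulation, drywall — every task.
Total fee: 7.
No cover costs less than 7.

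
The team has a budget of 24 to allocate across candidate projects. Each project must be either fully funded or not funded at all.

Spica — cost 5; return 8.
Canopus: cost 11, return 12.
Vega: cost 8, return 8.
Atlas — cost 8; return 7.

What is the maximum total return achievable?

28

Spica + Canopus + Atlas: cost 5 + 11 + 8 = 24 ≤ 24, return 8 + 12 + 7 = 27.
Spica + Canopus + Vega: cost 5 + 11 + 8 = 24 ≤ 24, return 8 + 12 + 8 = 28.
Best is Spica, Canopus, and Vega with total return 28.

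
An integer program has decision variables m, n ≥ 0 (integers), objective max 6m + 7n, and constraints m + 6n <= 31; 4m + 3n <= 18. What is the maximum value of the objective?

35

(m,n)=(0,5): 1·0+6·5=30≤31, 4·0+3·5=15≤18, objective 35.
(m,n)=(1,4): 1·1+6·4=25≤31, 4·1+3·4=16≤18, objective 34.
(m,n)=(0,4): 1·0+6·4=24≤31, 4·0+3·4=12≤18, objective 28.
The best lattice point is (0,5), giving 35.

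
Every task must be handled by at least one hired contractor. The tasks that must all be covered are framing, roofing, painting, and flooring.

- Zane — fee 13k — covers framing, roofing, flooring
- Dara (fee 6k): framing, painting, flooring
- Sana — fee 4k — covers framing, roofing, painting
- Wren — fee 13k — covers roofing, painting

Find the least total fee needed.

10

Choose Dara and Sana: together they cover framing, roofing, painting, flooring — every task.
Total fee: 6 + 4 = 10.
No cover costs less than 10.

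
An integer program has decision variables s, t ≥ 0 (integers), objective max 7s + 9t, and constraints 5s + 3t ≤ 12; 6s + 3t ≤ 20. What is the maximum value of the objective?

(s,t)=(0,4): 5·0+3·4=12≤12, 6·0+3·4=12≤20, objective 36.
(s,t)=(0,3): 5·0+3·3=9≤12, 6·0+3·3=9≤20, objective 27.
The best lattice point is (0,4), giving 36.

36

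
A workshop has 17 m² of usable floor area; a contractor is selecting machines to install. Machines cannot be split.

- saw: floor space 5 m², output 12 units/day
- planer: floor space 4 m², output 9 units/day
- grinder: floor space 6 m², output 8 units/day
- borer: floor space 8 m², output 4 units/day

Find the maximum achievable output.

Allowing fractional choices, the relaxed optimum would be about 30.0, but machines are indivisible.
saw + planer: floor space 5 + 4 = 9 ≤ 17, output 12 + 9 = 21.
saw + planer + grinder: floor space 5 + 4 + 6 = 15 ≤ 17, output 12 + 9 + 8 = 29.
saw + planer + borer: floor space 5 + 4 + 8 = 17 ≤ 17, output 12 + 9 + 4 = 25.
Best is saw, planer, and grinder with total output 29.

29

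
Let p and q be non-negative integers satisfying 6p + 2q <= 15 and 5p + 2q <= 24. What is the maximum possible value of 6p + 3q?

Relaxing integrality, the LP optimum is 22.50 at (p,q) = (0, 7.5), which is not an integer point.
(p,q)=(0,7): 6·0+2·7=14≤15, 5·0+2·7=14≤24, objective 21.
(p,q)=(0,6): 6·0+2·6=12≤15, 5·0+2·6=12≤24, objective 18.
No feasible integer point exceeds 21.

21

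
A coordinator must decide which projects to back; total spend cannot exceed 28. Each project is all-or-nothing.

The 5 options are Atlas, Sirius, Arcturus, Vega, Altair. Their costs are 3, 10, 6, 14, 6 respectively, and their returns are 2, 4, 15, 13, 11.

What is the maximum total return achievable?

39

Allowing fractional choices, the relaxed optimum would be about 40.3, but projects are indivisible.
Sirius + Arcturus + Altair: cost 10 + 6 + 6 = 22 ≤ 28, return 4 + 15 + 11 = 30.
Atlas + Sirius + Arcturus + Altair: cost 3 + 10 + 6 + 6 = 25 ≤ 28, return 2 + 4 + 15 + 11 = 32.
Arcturus + Vega + Altair: cost 6 + 14 + 6 = 26 ≤ 28, return 15 + 13 + 11 = 39.
Best is Arcturus, Vega, and Altair with total return 39.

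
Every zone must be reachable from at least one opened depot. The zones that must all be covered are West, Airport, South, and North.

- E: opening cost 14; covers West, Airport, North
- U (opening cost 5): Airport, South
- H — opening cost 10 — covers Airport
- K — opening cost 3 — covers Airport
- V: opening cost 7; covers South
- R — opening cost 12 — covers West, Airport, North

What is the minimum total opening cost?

Choose U and R: together they cover West, Airport, South, North — every zone.
Total opening cost: 5 + 12 = 17.
No cover costs less than 17.

17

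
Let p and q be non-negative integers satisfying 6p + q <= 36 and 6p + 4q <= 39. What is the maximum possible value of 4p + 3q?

The continuous relaxation peaks at (0, 9.75) with value 29.25; rounding to a feasible lattice point costs some objective.
(p,q)=(1,8) is feasible, giving 28.
(p,q)=(0,9) is feasible, giving 27.
(p,q)=(1,7) is feasible, giving 25.
(p,q)=(0,8) is feasible, giving 24.
No feasible integer point exceeds 28.

28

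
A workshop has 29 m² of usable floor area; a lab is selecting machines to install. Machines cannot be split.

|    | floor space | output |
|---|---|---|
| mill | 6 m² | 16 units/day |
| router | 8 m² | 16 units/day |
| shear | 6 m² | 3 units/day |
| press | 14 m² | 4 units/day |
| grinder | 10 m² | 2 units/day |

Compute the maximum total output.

mill + router + shear: floor space 6 + 8 + 6 = 20 ≤ 29, output 16 + 16 + 3 = 35.
mill + router + press: floor space 6 + 8 + 14 = 28 ≤ 29, output 16 + 16 + 4 = 36.
Best is mill, router, and press with total output 36.

36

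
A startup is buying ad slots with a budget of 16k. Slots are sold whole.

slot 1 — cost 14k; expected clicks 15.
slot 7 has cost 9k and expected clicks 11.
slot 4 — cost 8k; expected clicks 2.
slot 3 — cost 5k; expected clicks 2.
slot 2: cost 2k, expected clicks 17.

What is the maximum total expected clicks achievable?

Allowing fractional choices, the relaxed optimum would be about 33.4, but ad slots are indivisible.
slot 1 + slot 2: cost 14 + 2 = 16 ≤ 16, expected clicks 15 + 17 = 32.
slot 7 + slot 3 + slot 2: cost 9 + 5 + 2 = 16 ≤ 16, expected clicks 11 + 2 + 17 = 30.
slot 7 + slot 2: cost 9 + 2 = 11 ≤ 16, expected clicks 11 + 17 = 28.
Best is slot 1 and slot 2 with total expected clicks 32.

32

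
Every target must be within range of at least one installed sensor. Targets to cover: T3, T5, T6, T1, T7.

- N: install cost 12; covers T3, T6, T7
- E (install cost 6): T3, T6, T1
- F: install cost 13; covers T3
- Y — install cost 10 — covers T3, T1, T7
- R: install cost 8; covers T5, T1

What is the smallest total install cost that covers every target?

20

The greedy cost-per-new-target heuristic would pick E, R, and Y for 24, but a cheaper cover exists.
Choose N and R: together they cover T3, T5, T6, T1, T7 — every target.
Total install cost: 12 + 8 = 20.
No cover costs less than 20.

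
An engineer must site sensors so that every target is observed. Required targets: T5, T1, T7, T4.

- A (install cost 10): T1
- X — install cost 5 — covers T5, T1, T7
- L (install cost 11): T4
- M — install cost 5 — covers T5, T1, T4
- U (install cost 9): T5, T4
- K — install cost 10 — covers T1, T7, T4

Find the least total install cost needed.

10

Choose X and M: together they cover T5, T1, T7, T4 — every target.
Total install cost: 5 + 5 = 10.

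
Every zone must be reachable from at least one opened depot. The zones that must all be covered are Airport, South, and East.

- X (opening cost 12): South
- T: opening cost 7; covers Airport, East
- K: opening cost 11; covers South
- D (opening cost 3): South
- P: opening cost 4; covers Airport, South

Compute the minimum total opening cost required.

This is an integer covering problem.
The greedy cost-per-new-zone heuristic would pick P and T for 11, but a cheaper cover exists.
Choose T and D: together they cover Airport, South, East — every zone.
Total opening cost: 7 + 3 = 10.
No cover costs less than 10.

10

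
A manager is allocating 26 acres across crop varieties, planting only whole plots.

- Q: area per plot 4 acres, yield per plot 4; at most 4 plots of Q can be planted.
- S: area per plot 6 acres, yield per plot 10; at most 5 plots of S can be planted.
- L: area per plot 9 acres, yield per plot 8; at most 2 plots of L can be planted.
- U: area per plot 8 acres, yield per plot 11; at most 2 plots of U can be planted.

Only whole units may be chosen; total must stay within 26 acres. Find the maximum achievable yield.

S has the best ratio (10/6); taking only S gives at most 4×10 = 40 (stopped by the area limit).
Mixing does better — 3×S and 1×U: area 26 ≤ 26, yield 3·10 + 1·11 = 41.

41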